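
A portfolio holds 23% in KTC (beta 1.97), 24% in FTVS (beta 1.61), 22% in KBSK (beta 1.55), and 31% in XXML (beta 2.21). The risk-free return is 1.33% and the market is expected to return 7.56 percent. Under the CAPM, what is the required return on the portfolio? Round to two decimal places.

β_P = Σ w_i β_i = 0.23×1.97 + 0.24×1.61 + 0.22×1.55 + 0.31×2.21 = 1.8656
MRP = 7.56% − 1.33% = 6.23%
E(R_P) = R_f + β_P × MRP = 1.33% + 1.8656 × 6.23% = 12.95%

12.95%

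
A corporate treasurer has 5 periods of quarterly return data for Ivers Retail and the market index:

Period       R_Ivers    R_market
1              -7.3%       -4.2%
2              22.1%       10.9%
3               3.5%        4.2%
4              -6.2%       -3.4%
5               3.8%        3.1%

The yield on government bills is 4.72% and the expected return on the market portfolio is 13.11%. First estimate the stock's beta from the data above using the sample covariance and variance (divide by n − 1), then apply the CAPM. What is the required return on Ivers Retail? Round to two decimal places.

Mean R_i = (-7.3 + 22.1 + 3.5 − 6.2 + 3.8) / 5 = 3.1800%
Mean R_m = (-4.2 + 10.9 + 4.2 − 3.4 + 3.1) / 5 = 2.1200%
Σ(R_i − R̄_i)(R_m − R̄_m) = 285.4020  ⇒  Cov = 285.4020 / 4 = 71.3505
Σ(R_m − R̄_m)² = 152.7880  ⇒  Var(R_m) = 152.7880 / 4 = 38.1970
β = Cov / Var(R_m) = 71.3505 / 38.1970 = 1.8680
MRP = 13.11% − 4.72% = 8.39%
E(R) = R_f + β × MRP = 4.72% + 1.8680 × 8.39% = 20.39%

20.39%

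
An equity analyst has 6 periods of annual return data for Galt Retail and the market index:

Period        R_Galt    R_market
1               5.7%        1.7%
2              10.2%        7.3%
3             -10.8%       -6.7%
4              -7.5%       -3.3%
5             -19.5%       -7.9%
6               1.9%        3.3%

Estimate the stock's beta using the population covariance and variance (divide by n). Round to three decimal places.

Mean R_i = (5.7 + 10.2 − 10.8 − 7.5 − 19.5 + 1.9) / 6 = -3.3333%
Mean R_m = (1.7 + 7.3 − 6.7 − 3.3 − 7.9 + 3.3) / 6 = -0.9333%
Σ(R_i − R̄_i)(R_m − R̄_m) = 322.9133  ⇒  Cov = 322.9133 / 6 = 53.8189
Σ(R_m − R̄_m)² = 180.0333  ⇒  Var(R_m) = 180.0333 / 6 = 30.0056
β = Cov / Var(R_m) = 53.8189 / 30.0056 = 1.7936

1.794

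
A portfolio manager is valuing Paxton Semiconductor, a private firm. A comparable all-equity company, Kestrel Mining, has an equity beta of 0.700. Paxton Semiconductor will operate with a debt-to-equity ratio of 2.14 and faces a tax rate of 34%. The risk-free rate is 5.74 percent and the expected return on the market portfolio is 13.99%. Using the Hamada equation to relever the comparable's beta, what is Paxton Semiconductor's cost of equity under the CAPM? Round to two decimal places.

β_L = β_U × [1 + (1 − t)(D/E)] = 0.700 × [1 + (1 − 0.34) × 2.14]
    = 0.700 × [1 + 0.66 × 2.14] = 0.700 × 2.4124 = 1.6887
MRP = 13.99% − 5.74% = 8.25%
E(R) = R_f + β_L × MRP = 5.74% + 1.6887 × 8.25% = 19.67%

19.67%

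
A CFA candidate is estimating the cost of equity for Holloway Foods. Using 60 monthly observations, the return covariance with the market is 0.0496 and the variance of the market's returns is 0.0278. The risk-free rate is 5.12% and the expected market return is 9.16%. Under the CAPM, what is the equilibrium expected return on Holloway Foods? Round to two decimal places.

β = Cov(R_i, R_m) / Var(R_m) = 0.0496 / 0.0278 = 1.7842
MRP = 9.16% − 5.12% = 4.04%
E(R) = R_f + β × MRP = 5.12% + 1.7842 × 4.04% = 12.33%

12.33%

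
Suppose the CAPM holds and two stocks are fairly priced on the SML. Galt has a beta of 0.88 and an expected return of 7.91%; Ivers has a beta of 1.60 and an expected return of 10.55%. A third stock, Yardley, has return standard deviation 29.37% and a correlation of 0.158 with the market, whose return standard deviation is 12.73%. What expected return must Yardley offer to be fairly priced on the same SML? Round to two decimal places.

MRP = (10.55% − 7.91%) / (1.60 − 0.88) = 3.6667%
R_f = 7.91% − 0.88 × 3.6667% = 4.6833%
β_Yardley = ρ·σ_i/σ_m = 0.158 × 29.37 / 12.73 = 0.3645
E(R_Yardley) = R_f + β × MRP = 4.6833% + 0.3645 × 3.6667% = 6.02%

6.02%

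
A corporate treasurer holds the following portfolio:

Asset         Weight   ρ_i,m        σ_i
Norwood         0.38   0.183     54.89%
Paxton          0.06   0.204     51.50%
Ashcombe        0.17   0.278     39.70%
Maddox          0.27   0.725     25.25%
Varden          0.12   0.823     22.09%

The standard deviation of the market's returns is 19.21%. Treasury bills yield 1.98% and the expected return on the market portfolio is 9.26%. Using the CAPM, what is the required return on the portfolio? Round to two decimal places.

β_Norwood = 0.183 × 54.89% / 19.21% = 0.5229
β_Paxton = 0.204 × 51.50% / 19.21% = 0.5469
β_Ashcombe = 0.278 × 39.70% / 19.21% = 0.5745
β_Maddox = 0.725 × 25.25% / 19.21% = 0.9530
β_Varden = 0.823 × 22.09% / 19.21% = 0.9464
β_P = Σ w_i β_i = 0.38×0.5229 + 0.06×0.5469 + 0.17×0.5745 + 0.27×0.9530 + 0.12×0.9464 = 0.7001
MRP = 9.26% − 1.98% = 7.28%
E(R_P) = R_f + β_P × MRP = 1.98% + 0.7001 × 7.28% = 7.08%

7.08%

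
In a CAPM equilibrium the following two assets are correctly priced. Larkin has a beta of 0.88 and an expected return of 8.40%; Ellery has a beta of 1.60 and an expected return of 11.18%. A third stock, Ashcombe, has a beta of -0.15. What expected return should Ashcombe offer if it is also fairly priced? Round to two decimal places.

MRP (SML slope) = (11.18% − 8.40%) / (1.60 − 0.88) = 2.78% / 0.72 = 3.8611%
R_f (intercept) = 8.40% − 0.88 × 3.8611% = 5.0022%
E(R_Ashcombe) = R_f + β × MRP = 5.0022% + -0.15 × 3.8611% = 4.42%

4.42%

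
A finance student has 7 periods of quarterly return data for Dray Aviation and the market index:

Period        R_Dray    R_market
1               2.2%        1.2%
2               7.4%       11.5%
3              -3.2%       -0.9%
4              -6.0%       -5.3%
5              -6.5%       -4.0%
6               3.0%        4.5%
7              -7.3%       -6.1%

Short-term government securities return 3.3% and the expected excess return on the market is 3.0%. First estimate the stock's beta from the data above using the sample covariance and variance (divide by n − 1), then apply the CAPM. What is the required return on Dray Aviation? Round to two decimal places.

5.94%

Mean R_i = (2.2 + 7.4 − 3.2 − 6.0 − 6.5 + 3.0 − 7.3) / 7 = -1.4857%
Mean R_m = (1.2 + 11.5 − 0.9 − 5.3 − 4.0 + 4.5 − 6.1) / 7 = 0.1286%
Σ(R_i − R̄_i)(R_m − R̄_m) = 207.7871  ⇒  Cov = 207.7871 / 6 = 34.6312
Σ(R_m − R̄_m)² = 235.9343  ⇒  Var(R_m) = 235.9343 / 6 = 39.3224
β = Cov / Var(R_m) = 34.6312 / 39.3224 = 0.8807
E(R) = R_f + β × MRP = 3.3% + 0.8807 × 3.0% = 5.94%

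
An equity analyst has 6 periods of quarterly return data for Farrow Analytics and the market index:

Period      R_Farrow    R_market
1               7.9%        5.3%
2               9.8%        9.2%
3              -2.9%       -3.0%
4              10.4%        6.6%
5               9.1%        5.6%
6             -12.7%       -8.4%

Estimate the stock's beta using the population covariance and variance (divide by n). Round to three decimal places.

1.367

Mean R_i = (7.9 + 9.8 − 2.9 + 10.4 + 9.1 − 12.7) / 6 = 3.6000%
Mean R_m = (5.3 + 9.2 − 3.0 + 6.6 + 5.6 − 8.4) / 6 = 2.5500%
Σ(R_i − R̄_i)(R_m − R̄_m) = 311.9300  ⇒  Cov = 311.9300 / 6 = 51.9883
Σ(R_m − R̄_m)² = 228.1950  ⇒  Var(R_m) = 228.1950 / 6 = 38.0325
β = Cov / Var(R_m) = 51.9883 / 38.0325 = 1.3669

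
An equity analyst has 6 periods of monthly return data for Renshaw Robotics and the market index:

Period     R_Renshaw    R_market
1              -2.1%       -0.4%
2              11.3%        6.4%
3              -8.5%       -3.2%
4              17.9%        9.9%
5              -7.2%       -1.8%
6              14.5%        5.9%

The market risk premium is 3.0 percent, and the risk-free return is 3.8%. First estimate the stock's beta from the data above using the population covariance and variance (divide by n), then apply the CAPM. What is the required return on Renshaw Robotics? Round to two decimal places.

Mean R_i = (-2.1 + 11.3 − 8.5 + 17.9 − 7.2 + 14.5) / 6 = 4.3167%
Mean R_m = (-0.4 + 6.4 − 3.2 + 9.9 − 1.8 + 5.9) / 6 = 2.8000%
Σ(R_i − R̄_i)(R_m − R̄_m) = 303.5600  ⇒  Cov = 303.5600 / 6 = 50.5933
Σ(R_m − R̄_m)² = 140.3800  ⇒  Var(R_m) = 140.3800 / 6 = 23.3967
β = Cov / Var(R_m) = 50.5933 / 23.3967 = 2.1624
E(R) = R_f + β × MRP = 3.8% + 2.1624 × 3.0% = 10.29%

10.29%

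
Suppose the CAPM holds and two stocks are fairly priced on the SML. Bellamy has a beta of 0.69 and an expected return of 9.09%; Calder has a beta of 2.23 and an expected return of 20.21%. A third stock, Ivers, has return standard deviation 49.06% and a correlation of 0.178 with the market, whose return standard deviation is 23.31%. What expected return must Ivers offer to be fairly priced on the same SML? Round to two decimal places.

MRP = (20.21% − 9.09%) / (2.23 − 0.69) = 7.2208%
R_f = 9.09% − 0.69 × 7.2208% = 4.1076%
β_Ivers = ρ·σ_i/σ_m = 0.178 × 49.06 / 23.31 = 0.3746
E(R_Ivers) = R_f + β × MRP = 4.1076% + 0.3746 × 7.2208% = 6.81%

6.81%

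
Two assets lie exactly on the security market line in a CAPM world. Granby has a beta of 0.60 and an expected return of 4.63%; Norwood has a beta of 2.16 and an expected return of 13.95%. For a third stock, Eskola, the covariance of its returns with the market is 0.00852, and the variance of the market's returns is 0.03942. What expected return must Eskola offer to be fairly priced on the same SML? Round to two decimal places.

MRP = (13.95% − 4.63%) / (2.16 − 0.60) = 5.9744%
R_f = 4.63% − 0.60 × 5.9744% = 1.0454%
β_Eskola = Cov / Var(R_m) = 0.00852 / 0.03942 = 0.2161
E(R_Eskola) = R_f + β × MRP = 1.0454% + 0.2161 × 5.9744% = 2.34%

2.34%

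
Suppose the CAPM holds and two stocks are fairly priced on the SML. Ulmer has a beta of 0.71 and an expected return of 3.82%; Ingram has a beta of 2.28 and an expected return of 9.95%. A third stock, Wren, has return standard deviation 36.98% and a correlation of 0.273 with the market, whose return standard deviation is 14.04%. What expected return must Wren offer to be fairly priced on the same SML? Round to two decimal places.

MRP = (9.95% − 3.82%) / (2.28 − 0.71) = 3.9045%
R_f = 3.82% − 0.71 × 3.9045% = 1.0478%
β_Wren = ρ·σ_i/σ_m = 0.273 × 36.98 / 14.04 = 0.7191
E(R_Wren) = R_f + β × MRP = 1.0478% + 0.7191 × 3.9045% = 3.86%

3.86%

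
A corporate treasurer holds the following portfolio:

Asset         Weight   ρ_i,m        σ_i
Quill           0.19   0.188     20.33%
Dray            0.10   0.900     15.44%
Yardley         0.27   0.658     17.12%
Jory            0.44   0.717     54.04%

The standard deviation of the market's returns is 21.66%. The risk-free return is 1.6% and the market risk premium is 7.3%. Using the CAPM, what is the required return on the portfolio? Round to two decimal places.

β_Quill = 0.188 × 20.33% / 21.66% = 0.1765
β_Dray = 0.900 × 15.44% / 21.66% = 0.6416
β_Yardley = 0.658 × 17.12% / 21.66% = 0.5201
β_Jory = 0.717 × 54.04% / 21.66% = 1.7889
β_P = Σ w_i β_i = 0.19×0.1765 + 0.10×0.6416 + 0.27×0.5201 + 0.44×1.7889 = 1.0252
E(R_P) = R_f + β_P × MRP = 1.6% + 1.0252 × 7.3% = 9.08%

9.08%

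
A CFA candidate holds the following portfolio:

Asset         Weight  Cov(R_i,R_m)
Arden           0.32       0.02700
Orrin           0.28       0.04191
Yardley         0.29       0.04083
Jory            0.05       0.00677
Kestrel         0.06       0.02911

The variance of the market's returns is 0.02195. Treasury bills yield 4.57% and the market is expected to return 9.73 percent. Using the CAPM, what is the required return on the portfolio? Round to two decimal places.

12.63%

β_Arden = 0.02700 / 0.02195 = 1.2301
β_Orrin = 0.04191 / 0.02195 = 1.9093
β_Yardley = 0.04083 / 0.02195 = 1.8601
β_Jory = 0.00677 / 0.02195 = 0.3084
β_Kestrel = 0.02911 / 0.02195 = 1.3262
β_P = Σ w_i β_i = 0.32×1.2301 + 0.28×1.9093 + 0.29×1.8601 + 0.05×0.3084 + 0.06×1.3262 = 1.5627
MRP = 9.73% − 4.57% = 5.16%
E(R_P) = R_f + β_P × MRP = 4.57% + 1.5627 × 5.16% = 12.63%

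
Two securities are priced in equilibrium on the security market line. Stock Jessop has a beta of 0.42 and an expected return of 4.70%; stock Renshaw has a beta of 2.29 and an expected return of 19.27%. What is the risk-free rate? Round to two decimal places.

1.43%

Both satisfy E(R) = R_f + β·MRP, so the slope of the SML is
MRP = (19.27% − 4.70%) / (2.29 − 0.42) = 14.57% / 1.87 = 7.7914%
R_f = E(R_Jessop) − β_Jessop·MRP = 4.70% − 0.42 × 7.7914% = 1.4276%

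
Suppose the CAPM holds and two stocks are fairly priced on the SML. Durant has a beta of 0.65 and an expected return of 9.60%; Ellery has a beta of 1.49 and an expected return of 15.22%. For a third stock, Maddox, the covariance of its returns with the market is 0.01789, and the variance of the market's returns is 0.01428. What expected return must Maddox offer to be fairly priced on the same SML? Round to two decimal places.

MRP = (15.22% − 9.60%) / (1.49 − 0.65) = 6.6905%
R_f = 9.60% − 0.65 × 6.6905% = 5.2512%
β_Maddox = Cov / Var(R_m) = 0.01789 / 0.01428 = 1.2528
E(R_Maddox) = R_f + β × MRP = 5.2512% + 1.2528 × 6.6905% = 13.63%

13.63%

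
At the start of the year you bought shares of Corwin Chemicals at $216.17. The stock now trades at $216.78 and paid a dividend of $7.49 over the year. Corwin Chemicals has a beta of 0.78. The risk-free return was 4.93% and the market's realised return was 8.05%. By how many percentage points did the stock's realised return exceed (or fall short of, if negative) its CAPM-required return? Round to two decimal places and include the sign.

Realised HPR = (P1 + D1 − P0) / P0 = (216.78 + 7.49 − 216.17) / 216.17 = 8.10 / 216.17 = 3.7471%
MRP = 8.05% − 4.93% = 3.12%
CAPM required = R_f + β·MRP = 4.93% + 0.78 × 3.12% = 7.3636%
α = realised − required = 3.7471% − 7.3636% = -3.62%

-3.62%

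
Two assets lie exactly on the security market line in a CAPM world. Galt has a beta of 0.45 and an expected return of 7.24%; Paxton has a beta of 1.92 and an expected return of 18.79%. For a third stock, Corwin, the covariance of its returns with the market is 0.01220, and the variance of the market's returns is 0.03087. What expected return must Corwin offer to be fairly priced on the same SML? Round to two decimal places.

6.81%

MRP = (18.79% − 7.24%) / (1.92 − 0.45) = 7.8571%
R_f = 7.24% − 0.45 × 7.8571% = 3.7043%
β_Corwin = Cov / Var(R_m) = 0.01220 / 0.03087 = 0.3952
E(R_Corwin) = R_f + β × MRP = 3.7043% + 0.3952 × 7.8571% = 6.81%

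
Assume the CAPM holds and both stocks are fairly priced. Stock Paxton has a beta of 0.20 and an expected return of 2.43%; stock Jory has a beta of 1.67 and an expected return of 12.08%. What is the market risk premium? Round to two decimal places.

Both satisfy E(R) = R_f + β·MRP, so the slope of the SML is
MRP = (12.08% − 2.43%) / (1.67 − 0.20) = 9.65% / 1.47 = 6.5646%

6.56%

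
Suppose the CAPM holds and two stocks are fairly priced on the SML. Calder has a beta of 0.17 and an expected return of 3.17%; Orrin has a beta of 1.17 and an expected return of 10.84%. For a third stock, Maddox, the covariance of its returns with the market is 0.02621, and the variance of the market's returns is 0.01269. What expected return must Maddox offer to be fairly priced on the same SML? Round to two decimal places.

MRP = (10.84% − 3.17%) / (1.17 − 0.17) = 7.6700%
R_f = 3.17% − 0.17 × 7.6700% = 1.8661%
β_Maddox = Cov / Var(R_m) = 0.02621 / 0.01269 = 2.0654
E(R_Maddox) = R_f + β × MRP = 1.8661% + 2.0654 × 7.6700% = 17.71%

17.71%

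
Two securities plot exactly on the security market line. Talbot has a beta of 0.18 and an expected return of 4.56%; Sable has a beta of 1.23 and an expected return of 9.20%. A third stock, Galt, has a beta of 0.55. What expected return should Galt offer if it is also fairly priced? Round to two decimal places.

6.20%

MRP (SML slope) = (9.20% − 4.56%) / (1.23 − 0.18) = 4.64% / 1.05 = 4.4190%
R_f (intercept) = 4.56% − 0.18 × 4.4190% = 3.7646%
E(R_Galt) = R_f + β × MRP = 3.7646% + 0.55 × 4.4190% = 6.20%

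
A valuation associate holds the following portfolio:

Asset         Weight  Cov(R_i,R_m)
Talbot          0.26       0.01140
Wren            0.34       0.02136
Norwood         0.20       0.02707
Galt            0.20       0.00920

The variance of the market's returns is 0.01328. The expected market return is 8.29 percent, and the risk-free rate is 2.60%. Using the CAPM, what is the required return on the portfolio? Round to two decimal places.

10.09%

β_Talbot = 0.01140 / 0.01328 = 0.8584
β_Wren = 0.02136 / 0.01328 = 1.6084
β_Norwood = 0.02707 / 0.01328 = 2.0384
β_Galt = 0.00920 / 0.01328 = 0.6928
β_P = Σ w_i β_i = 0.26×0.8584 + 0.34×1.6084 + 0.20×2.0384 + 0.20×0.6928 = 1.3163
MRP = 8.29% − 2.60% = 5.69%
E(R_P) = R_f + β_P × MRP = 2.60% + 1.3163 × 5.69% = 10.09%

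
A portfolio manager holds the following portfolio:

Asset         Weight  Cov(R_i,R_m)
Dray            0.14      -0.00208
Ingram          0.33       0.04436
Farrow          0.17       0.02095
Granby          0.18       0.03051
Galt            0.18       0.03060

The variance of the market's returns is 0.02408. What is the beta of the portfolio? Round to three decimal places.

1.201

β_Dray = -0.00208 / 0.02408 = -0.0864
β_Ingram = 0.04436 / 0.02408 = 1.8422
β_Farrow = 0.02095 / 0.02408 = 0.8700
β_Granby = 0.03051 / 0.02408 = 1.2670
β_Galt = 0.03060 / 0.02408 = 1.2708
β_P = Σ w_i β_i = 0.14×-0.0864 + 0.33×1.8422 + 0.17×0.8700 + 0.18×1.2670 + 0.18×1.2708 = 1.2005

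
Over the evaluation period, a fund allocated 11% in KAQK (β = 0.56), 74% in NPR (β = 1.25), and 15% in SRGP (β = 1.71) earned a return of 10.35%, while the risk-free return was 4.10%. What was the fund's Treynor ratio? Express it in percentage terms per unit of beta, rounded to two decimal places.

5.03%

β_P = 0.11×0.56 + 0.74×1.25 + 0.15×1.71 = 1.2431
Treynor = (R_P − R_f) / β_P = (10.35% − 4.10%) / 1.2431 = 6.25% / 1.2431 = 5.03%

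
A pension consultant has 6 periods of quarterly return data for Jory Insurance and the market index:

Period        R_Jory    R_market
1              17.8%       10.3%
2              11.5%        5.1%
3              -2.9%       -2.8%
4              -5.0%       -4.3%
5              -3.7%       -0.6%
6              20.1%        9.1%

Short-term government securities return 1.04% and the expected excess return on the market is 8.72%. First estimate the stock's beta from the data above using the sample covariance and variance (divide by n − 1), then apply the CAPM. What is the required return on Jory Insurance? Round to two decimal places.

16.77%

Mean R_i = (17.8 + 11.5 − 2.9 − 5.0 − 3.7 + 20.1) / 6 = 6.3000%
Mean R_m = (10.3 + 5.1 − 2.8 − 4.3 − 0.6 + 9.1) / 6 = 2.8000%
Σ(R_i − R̄_i)(R_m − R̄_m) = 350.9000  ⇒  Cov = 350.9000 / 5 = 70.1800
Σ(R_m − R̄_m)² = 194.5600  ⇒  Var(R_m) = 194.5600 / 5 = 38.9120
β = Cov / Var(R_m) = 70.1800 / 38.9120 = 1.8036
E(R) = R_f + β × MRP = 1.04% + 1.8036 × 8.72% = 16.77%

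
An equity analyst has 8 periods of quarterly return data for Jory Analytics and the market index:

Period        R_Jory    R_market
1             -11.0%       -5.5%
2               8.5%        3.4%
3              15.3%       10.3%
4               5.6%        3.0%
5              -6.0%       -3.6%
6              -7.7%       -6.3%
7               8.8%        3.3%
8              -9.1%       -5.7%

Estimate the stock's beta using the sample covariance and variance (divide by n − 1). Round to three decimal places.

1.643

Mean R_i = (-11.0 + 8.5 + 15.3 + 5.6 − 6.0 − 7.7 + 8.8 − 9.1) / 8 = 0.5500%
Mean R_m = (-5.5 + 3.4 + 10.3 + 3.0 − 3.6 − 6.3 + 3.3 − 5.7) / 8 = -0.1375%
Σ(R_i − R̄_i)(R_m − R̄_m) = 415.4150  ⇒  Cov = 415.4150 / 7 = 59.3450
Σ(R_m − R̄_m)² = 252.7788  ⇒  Var(R_m) = 252.7788 / 7 = 36.1113
β = Cov / Var(R_m) = 59.3450 / 36.1113 = 1.6434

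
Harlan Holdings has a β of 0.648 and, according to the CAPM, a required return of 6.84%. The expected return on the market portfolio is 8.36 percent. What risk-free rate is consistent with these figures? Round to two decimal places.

E(R) = R_f + β(E(R_m) − R_f) = R_f(1 − β) + β·E(R_m)
6.84% = R_f × (1 − 0.648) + 0.648 × 8.36%
6.84% = R_f × 0.352 + 5.41728%
R_f = (6.84% − 5.41728%) / 0.352 = 4.04%

4.04%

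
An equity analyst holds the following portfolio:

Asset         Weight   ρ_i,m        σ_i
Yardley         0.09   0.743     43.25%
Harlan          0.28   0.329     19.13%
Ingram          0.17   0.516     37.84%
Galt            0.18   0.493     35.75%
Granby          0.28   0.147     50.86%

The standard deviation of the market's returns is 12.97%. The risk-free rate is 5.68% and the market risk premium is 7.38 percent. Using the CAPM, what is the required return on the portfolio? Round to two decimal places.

13.21%

β_Yardley = 0.743 × 43.25% / 12.97% = 2.4776
β_Harlan = 0.329 × 19.13% / 12.97% = 0.4853
β_Ingram = 0.516 × 37.84% / 12.97% = 1.5054
β_Galt = 0.493 × 35.75% / 12.97% = 1.3589
β_Granby = 0.147 × 50.86% / 12.97% = 0.5764
β_P = Σ w_i β_i = 0.09×2.4776 + 0.28×0.4853 + 0.17×1.5054 + 0.18×1.3589 + 0.28×0.5764 = 1.0208
E(R_P) = R_f + β_P × MRP = 5.68% + 1.0208 × 7.38% = 13.21%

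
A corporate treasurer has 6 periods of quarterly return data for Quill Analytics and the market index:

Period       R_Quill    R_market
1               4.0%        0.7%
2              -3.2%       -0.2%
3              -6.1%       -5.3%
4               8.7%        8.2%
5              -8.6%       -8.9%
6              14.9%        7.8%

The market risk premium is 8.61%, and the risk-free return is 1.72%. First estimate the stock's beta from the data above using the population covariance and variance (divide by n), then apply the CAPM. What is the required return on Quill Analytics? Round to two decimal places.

Mean R_i = (4.0 − 3.2 − 6.1 + 8.7 − 8.6 + 14.9) / 6 = 1.6167%
Mean R_m = (0.7 − 0.2 − 5.3 + 8.2 − 8.9 + 7.8) / 6 = 0.3833%
Σ(R_i − R̄_i)(R_m − R̄_m) = 296.1517  ⇒  Cov = 296.1517 / 6 = 49.3586
Σ(R_m − R̄_m)² = 235.0283  ⇒  Var(R_m) = 235.0283 / 6 = 39.1714
β = Cov / Var(R_m) = 49.3586 / 39.1714 = 1.2601
E(R) = R_f + β × MRP = 1.72% + 1.2601 × 8.61% = 12.57%

12.57%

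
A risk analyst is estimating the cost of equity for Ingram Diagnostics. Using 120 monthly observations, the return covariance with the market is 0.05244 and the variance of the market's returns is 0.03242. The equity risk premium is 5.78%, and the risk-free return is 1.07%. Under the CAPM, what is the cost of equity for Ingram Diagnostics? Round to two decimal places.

10.42%

β = Cov(R_i, R_m) / Var(R_m) = 0.05244 / 0.03242 = 1.6175
E(R) = R_f + β × MRP = 1.07% + 1.6175 × 5.78% = 10.42%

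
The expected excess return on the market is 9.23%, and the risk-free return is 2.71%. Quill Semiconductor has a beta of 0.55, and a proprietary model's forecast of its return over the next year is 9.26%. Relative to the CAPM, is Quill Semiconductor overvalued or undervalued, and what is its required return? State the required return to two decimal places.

Undervalued; required return 7.79%

Required return = R_f + β·MRP = 2.71% + 0.55 × 9.23% = 7.79%
Forecast 9.26% > required 7.79% → the stock plots above the SML → undervalued.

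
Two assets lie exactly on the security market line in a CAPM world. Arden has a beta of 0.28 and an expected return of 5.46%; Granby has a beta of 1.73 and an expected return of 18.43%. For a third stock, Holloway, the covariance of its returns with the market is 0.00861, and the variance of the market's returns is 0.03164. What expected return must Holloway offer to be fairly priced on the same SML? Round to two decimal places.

MRP = (18.43% − 5.46%) / (1.73 − 0.28) = 8.9448%
R_f = 5.46% − 0.28 × 8.9448% = 2.9555%
β_Holloway = Cov / Var(R_m) = 0.00861 / 0.03164 = 0.2721
E(R_Holloway) = R_f + β × MRP = 2.9555% + 0.2721 × 8.9448% = 5.39%

5.39%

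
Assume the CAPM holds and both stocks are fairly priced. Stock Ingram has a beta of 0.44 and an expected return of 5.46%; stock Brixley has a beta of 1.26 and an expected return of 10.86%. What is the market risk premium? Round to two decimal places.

Both satisfy E(R) = R_f + β·MRP, so the slope of the SML is
MRP = (10.86% − 5.46%) / (1.26 − 0.44) = 5.40% / 0.82 = 6.5854%

6.59%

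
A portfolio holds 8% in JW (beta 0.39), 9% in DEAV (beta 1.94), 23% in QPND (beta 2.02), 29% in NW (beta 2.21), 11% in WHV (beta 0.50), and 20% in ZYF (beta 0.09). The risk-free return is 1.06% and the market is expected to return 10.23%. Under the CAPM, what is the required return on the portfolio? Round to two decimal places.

β_P = Σ w_i β_i = 0.08×0.39 + 0.09×1.94 + 0.23×2.02 + 0.29×2.21 + 0.11×0.50 + 0.20×0.09 = 1.3843
MRP = 10.23% − 1.06% = 9.17%
E(R_P) = R_f + β_P × MRP = 1.06% + 1.3843 × 9.17% = 13.75%

13.75%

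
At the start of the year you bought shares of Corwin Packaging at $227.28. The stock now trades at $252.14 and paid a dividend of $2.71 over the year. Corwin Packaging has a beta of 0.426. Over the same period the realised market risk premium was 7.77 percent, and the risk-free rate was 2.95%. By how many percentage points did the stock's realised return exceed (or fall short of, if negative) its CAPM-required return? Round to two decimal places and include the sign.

+5.87%

Realised HPR = (P1 + D1 − P0) / P0 = (252.14 + 2.71 − 227.28) / 227.28 = 27.57 / 227.28 = 12.1304%
CAPM required = R_f + β·MRP = 2.95% + 0.426 × 7.77% = 6.26002%
α = realised − required = 12.1304% − 6.26002% = +5.87%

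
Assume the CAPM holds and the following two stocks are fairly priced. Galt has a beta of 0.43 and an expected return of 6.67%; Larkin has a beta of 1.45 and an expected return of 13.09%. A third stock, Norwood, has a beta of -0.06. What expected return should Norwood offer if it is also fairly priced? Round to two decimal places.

3.59%

MRP (SML slope) = (13.09% − 6.67%) / (1.45 − 0.43) = 6.42% / 1.02 = 6.2941%
R_f (intercept) = 6.67% − 0.43 × 6.2941% = 3.9635%
E(R_Norwood) = R_f + β × MRP = 3.9635% + -0.06 × 6.2941% = 3.59%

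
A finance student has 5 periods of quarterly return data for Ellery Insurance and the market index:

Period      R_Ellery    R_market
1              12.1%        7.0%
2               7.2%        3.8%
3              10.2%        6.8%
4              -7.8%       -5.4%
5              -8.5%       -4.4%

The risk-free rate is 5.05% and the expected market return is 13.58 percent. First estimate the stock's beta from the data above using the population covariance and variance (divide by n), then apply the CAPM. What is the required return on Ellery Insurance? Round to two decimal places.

19.09%

Mean R_i = (12.1 + 7.2 + 10.2 − 7.8 − 8.5) / 5 = 2.6400%
Mean R_m = (7.0 + 3.8 + 6.8 − 5.4 − 4.4) / 5 = 1.5600%
Σ(R_i − R̄_i)(R_m − R̄_m) = 240.3480  ⇒  Cov = 240.3480 / 5 = 48.0696
Σ(R_m − R̄_m)² = 146.0320  ⇒  Var(R_m) = 146.0320 / 5 = 29.2064
β = Cov / Var(R_m) = 48.0696 / 29.2064 = 1.6459
MRP = 13.58% − 5.05% = 8.53%
E(R) = R_f + β × MRP = 5.05% + 1.6459 × 8.53% = 19.09%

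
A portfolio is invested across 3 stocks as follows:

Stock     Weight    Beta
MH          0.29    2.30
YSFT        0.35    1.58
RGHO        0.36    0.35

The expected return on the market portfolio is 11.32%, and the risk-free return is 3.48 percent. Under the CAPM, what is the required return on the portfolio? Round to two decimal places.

14.03%

β_P = Σ w_i β_i = 0.29×2.30 + 0.35×1.58 + 0.36×0.35 = 1.3460
MRP = 11.32% − 3.48% = 7.84%
E(R_P) = R_f + β_P × MRP = 3.48% + 1.3460 × 7.84% = 14.03%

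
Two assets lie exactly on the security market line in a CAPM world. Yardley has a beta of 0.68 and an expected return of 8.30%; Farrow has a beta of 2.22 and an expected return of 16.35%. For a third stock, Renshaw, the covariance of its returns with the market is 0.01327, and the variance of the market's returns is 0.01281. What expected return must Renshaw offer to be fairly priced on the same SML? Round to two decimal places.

MRP = (16.35% − 8.30%) / (2.22 − 0.68) = 5.2273%
R_f = 8.30% − 0.68 × 5.2273% = 4.7454%
β_Renshaw = Cov / Var(R_m) = 0.01327 / 0.01281 = 1.0359
E(R_Renshaw) = R_f + β × MRP = 4.7454% + 1.0359 × 5.2273% = 10.16%

10.16%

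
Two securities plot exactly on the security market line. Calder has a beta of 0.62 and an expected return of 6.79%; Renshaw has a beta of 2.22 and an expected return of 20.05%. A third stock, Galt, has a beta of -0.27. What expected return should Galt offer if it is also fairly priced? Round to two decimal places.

-0.59%

MRP (SML slope) = (20.05% − 6.79%) / (2.22 − 0.62) = 13.26% / 1.60 = 8.2875%
R_f (intercept) = 6.79% − 0.62 × 8.2875% = 1.6518%
E(R_Galt) = R_f + β × MRP = 1.6518% + -0.27 × 8.2875% = -0.59%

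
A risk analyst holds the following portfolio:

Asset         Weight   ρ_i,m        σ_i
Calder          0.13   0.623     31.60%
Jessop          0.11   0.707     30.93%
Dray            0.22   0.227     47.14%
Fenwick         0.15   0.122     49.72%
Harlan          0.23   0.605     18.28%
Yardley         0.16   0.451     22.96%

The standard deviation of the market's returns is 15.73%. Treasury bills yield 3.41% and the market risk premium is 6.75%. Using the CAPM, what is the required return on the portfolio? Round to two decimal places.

8.74%

β_Calder = 0.623 × 31.60% / 15.73% = 1.2515
β_Jessop = 0.707 × 30.93% / 15.73% = 1.3902
β_Dray = 0.227 × 47.14% / 15.73% = 0.6803
β_Fenwick = 0.122 × 49.72% / 15.73% = 0.3856
β_Harlan = 0.605 × 18.28% / 15.73% = 0.7031
β_Yardley = 0.451 × 22.96% / 15.73% = 0.6583
β_P = Σ w_i β_i = 0.13×1.2515 + 0.11×1.3902 + 0.22×0.6803 + 0.15×0.3856 + 0.23×0.7031 + 0.16×0.6583 = 0.7902
E(R_P) = R_f + β_P × MRP = 3.41% + 0.7902 × 6.75% = 8.74%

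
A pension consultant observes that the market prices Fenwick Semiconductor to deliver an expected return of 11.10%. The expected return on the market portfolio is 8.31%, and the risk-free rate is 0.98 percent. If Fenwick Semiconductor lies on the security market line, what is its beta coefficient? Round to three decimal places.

1.381

MRP = 8.31% − 0.98% = 7.33%
β = (E(R) − R_f) / MRP = (11.10% − 0.98%) / 7.33% = 10.12% / 7.33% = 1.381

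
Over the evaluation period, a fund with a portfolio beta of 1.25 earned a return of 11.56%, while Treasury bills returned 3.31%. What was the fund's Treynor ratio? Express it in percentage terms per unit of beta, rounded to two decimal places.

6.60%

Treynor = (R_P − R_f) / β_P = (11.56% − 3.31%) / 1.2500 = 8.25% / 1.2500 = 6.60%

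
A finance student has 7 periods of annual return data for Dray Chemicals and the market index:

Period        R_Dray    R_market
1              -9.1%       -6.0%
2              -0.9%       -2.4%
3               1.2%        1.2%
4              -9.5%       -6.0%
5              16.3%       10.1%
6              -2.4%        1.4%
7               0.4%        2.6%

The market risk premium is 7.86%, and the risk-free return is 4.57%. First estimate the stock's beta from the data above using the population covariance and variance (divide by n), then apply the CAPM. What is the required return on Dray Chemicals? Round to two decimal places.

16.08%

Mean R_i = (-9.1 − 0.9 + 1.2 − 9.5 + 16.3 − 2.4 + 0.4) / 7 = -0.5714%
Mean R_m = (-6.0 − 2.4 + 1.2 − 6.0 + 10.1 + 1.4 + 2.6) / 7 = 0.1286%
Σ(R_i − R̄_i)(R_m − R̄_m) = 278.0243  ⇒  Cov = 278.0243 / 7 = 39.7178
Σ(R_m − R̄_m)² = 189.8143  ⇒  Var(R_m) = 189.8143 / 7 = 27.1163
β = Cov / Var(R_m) = 39.7178 / 27.1163 = 1.4647
E(R) = R_f + β × MRP = 4.57% + 1.4647 × 7.86% = 16.08%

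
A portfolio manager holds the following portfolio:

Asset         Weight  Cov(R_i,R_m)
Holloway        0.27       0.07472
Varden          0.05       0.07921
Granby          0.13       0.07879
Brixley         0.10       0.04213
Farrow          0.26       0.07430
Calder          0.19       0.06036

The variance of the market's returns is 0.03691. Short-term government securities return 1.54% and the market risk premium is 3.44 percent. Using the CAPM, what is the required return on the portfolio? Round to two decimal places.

8.01%

β_Holloway = 0.07472 / 0.03691 = 2.0244
β_Varden = 0.07921 / 0.03691 = 2.1460
β_Granby = 0.07879 / 0.03691 = 2.1347
β_Brixley = 0.04213 / 0.03691 = 1.1414
β_Farrow = 0.07430 / 0.03691 = 2.0130
β_Calder = 0.06036 / 0.03691 = 1.6353
β_P = Σ w_i β_i = 0.27×2.0244 + 0.05×2.1460 + 0.13×2.1347 + 0.10×1.1414 + 0.26×2.0130 + 0.19×1.6353 = 1.8796
E(R_P) = R_f + β_P × MRP = 1.54% + 1.8796 × 3.44% = 8.01%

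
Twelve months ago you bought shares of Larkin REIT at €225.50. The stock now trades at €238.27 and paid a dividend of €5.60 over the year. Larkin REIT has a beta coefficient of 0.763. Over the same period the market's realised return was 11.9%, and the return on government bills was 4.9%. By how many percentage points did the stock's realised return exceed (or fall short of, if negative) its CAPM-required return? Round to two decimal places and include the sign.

Realised HPR = (P1 + D1 − P0) / P0 = (238.27 + 5.60 − 225.50) / 225.50 = 18.37 / 225.50 = 8.1463%
MRP = 11.9% − 4.9% = 7.00%
CAPM required = R_f + β·MRP = 4.9% + 0.763 × 7.0% = 10.2410%
α = realised − required = 8.1463% − 10.2410% = -2.09%

-2.09%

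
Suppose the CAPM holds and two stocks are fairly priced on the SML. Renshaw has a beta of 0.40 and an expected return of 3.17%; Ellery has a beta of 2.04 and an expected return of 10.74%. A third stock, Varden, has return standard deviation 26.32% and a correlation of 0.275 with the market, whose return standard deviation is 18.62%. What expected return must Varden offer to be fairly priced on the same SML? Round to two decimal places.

MRP = (10.74% − 3.17%) / (2.04 − 0.40) = 4.6159%
R_f = 3.17% − 0.40 × 4.6159% = 1.3236%
β_Varden = ρ·σ_i/σ_m = 0.275 × 26.32 / 18.62 = 0.3887
E(R_Varden) = R_f + β × MRP = 1.3236% + 0.3887 × 4.6159% = 3.12%

3.12%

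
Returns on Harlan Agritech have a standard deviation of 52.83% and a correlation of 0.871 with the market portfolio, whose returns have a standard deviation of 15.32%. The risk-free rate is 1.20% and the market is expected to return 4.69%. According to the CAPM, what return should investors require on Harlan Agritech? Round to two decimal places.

11.68%

β = ρ × σ_i / σ_m = 0.871 × 52.83% / 15.32% = 3.0036
MRP = 4.69% − 1.20% = 3.49%
E(R) = 1.20% + 3.0036 × 3.49% = 11.68%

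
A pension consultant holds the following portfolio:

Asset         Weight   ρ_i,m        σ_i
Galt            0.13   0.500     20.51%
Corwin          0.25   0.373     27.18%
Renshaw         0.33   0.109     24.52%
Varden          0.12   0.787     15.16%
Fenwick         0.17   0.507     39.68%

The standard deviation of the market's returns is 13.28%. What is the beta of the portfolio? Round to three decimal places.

β_Galt = 0.500 × 20.51% / 13.28% = 0.7722
β_Corwin = 0.373 × 27.18% / 13.28% = 0.7634
β_Renshaw = 0.109 × 24.52% / 13.28% = 0.2013
β_Varden = 0.787 × 15.16% / 13.28% = 0.8984
β_Fenwick = 0.507 × 39.68% / 13.28% = 1.5149
β_P = Σ w_i β_i = 0.13×0.7722 + 0.25×0.7634 + 0.33×0.2013 + 0.12×0.8984 + 0.17×1.5149 = 0.7230

0.723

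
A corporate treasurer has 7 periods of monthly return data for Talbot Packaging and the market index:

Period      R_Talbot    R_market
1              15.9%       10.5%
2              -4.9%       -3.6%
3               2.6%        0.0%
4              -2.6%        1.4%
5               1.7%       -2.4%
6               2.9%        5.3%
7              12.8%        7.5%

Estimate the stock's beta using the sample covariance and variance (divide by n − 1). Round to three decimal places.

Mean R_i = (15.9 − 4.9 + 2.6 − 2.6 + 1.7 + 2.9 + 12.8) / 7 = 4.0571%
Mean R_m = (10.5 − 3.6 + 0.0 + 1.4 − 2.4 + 5.3 + 7.5) / 7 = 2.6714%
Σ(R_i − R̄_i)(R_m − R̄_m) = 212.3714  ⇒  Cov = 212.3714 / 6 = 35.3952
Σ(R_m − R̄_m)² = 165.3143  ⇒  Var(R_m) = 165.3143 / 6 = 27.5524
β = Cov / Var(R_m) = 35.3952 / 27.5524 = 1.2847

1.285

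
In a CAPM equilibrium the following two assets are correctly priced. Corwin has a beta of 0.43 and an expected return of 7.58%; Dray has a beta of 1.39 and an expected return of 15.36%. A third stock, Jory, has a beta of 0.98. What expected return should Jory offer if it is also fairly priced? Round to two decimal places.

MRP (SML slope) = (15.36% − 7.58%) / (1.39 − 0.43) = 7.78% / 0.96 = 8.1042%
R_f (intercept) = 7.58% − 0.43 × 8.1042% = 4.0952%
E(R_Jory) = R_f + β × MRP = 4.0952% + 0.98 × 8.1042% = 12.04%

12.04%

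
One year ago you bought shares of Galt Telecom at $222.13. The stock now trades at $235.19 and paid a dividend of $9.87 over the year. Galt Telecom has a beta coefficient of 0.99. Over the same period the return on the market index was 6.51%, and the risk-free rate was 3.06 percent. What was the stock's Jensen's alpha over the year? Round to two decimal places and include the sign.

+3.85%

Realised HPR = (P1 + D1 − P0) / P0 = (235.19 + 9.87 − 222.13) / 222.13 = 22.93 / 222.13 = 10.3228%
MRP = 6.51% − 3.06% = 3.45%
CAPM required = R_f + β·MRP = 3.06% + 0.99 × 3.45% = 6.4755%
α = realised − required = 10.3228% − 6.4755% = +3.85%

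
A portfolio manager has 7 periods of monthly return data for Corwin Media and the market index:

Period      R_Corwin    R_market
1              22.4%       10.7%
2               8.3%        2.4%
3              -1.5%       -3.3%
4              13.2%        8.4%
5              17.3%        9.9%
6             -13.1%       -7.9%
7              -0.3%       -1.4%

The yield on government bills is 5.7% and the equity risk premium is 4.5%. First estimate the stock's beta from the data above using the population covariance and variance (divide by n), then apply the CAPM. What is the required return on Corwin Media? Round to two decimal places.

13.25%

Mean R_i = (22.4 + 8.3 − 1.5 + 13.2 + 17.3 − 13.1 − 0.3) / 7 = 6.6143%
Mean R_m = (10.7 + 2.4 − 3.3 + 8.4 + 9.9 − 7.9 − 1.4) / 7 = 2.6857%
Σ(R_i − R̄_i)(R_m − R̄_m) = 526.2614  ⇒  Cov = 526.2614 / 7 = 75.1802
Σ(R_m − R̄_m)² = 313.5886  ⇒  Var(R_m) = 313.5886 / 7 = 44.7984
β = Cov / Var(R_m) = 75.1802 / 44.7984 = 1.6782
E(R) = R_f + β × MRP = 5.7% + 1.6782 × 4.5% = 13.25%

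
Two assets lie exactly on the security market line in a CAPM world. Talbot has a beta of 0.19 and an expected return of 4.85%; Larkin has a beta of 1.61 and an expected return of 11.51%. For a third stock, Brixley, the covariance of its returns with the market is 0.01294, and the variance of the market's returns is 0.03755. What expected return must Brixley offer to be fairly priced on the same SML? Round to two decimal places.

MRP = (11.51% − 4.85%) / (1.61 − 0.19) = 4.6901%
R_f = 4.85% − 0.19 × 4.6901% = 3.9589%
β_Brixley = Cov / Var(R_m) = 0.01294 / 0.03755 = 0.3446
E(R_Brixley) = R_f + β × MRP = 3.9589% + 0.3446 × 4.6901% = 5.58%

5.58%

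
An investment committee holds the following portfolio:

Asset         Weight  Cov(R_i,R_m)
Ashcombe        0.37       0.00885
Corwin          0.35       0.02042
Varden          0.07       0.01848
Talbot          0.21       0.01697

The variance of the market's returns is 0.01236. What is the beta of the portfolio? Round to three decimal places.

β_Ashcombe = 0.00885 / 0.01236 = 0.7160
β_Corwin = 0.02042 / 0.01236 = 1.6521
β_Varden = 0.01848 / 0.01236 = 1.4951
β_Talbot = 0.01697 / 0.01236 = 1.3730
β_P = Σ w_i β_i = 0.37×0.7160 + 0.35×1.6521 + 0.07×1.4951 + 0.21×1.3730 = 1.2361

1.236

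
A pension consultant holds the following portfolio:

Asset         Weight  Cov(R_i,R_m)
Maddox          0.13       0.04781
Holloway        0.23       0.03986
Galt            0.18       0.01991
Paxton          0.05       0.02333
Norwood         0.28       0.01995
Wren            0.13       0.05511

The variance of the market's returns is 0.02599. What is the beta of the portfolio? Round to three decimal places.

β_Maddox = 0.04781 / 0.02599 = 1.8396
β_Holloway = 0.03986 / 0.02599 = 1.5337
β_Galt = 0.01991 / 0.02599 = 0.7661
β_Paxton = 0.02333 / 0.02599 = 0.8977
β_Norwood = 0.01995 / 0.02599 = 0.7676
β_Wren = 0.05511 / 0.02599 = 2.1204
β_P = Σ w_i β_i = 0.13×1.8396 + 0.23×1.5337 + 0.18×0.7661 + 0.05×0.8977 + 0.28×0.7676 + 0.13×2.1204 = 1.2653

1.265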